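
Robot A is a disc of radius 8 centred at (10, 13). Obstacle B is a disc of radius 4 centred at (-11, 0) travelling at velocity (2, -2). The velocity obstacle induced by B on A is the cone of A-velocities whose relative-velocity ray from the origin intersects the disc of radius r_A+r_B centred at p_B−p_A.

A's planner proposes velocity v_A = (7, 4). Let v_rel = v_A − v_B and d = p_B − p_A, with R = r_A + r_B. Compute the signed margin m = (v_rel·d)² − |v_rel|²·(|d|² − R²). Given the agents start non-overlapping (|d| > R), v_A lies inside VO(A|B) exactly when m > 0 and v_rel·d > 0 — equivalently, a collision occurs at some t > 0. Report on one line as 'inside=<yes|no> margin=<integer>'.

d = (-21, -13),  |d|² = 610;  R = 8+4 = 12,  c = 610−12² = 466
v_rel = (5, 6),  |v_rel|² = 61;  v_rel·d = (5)·(-21) + (6)·(-13) = -183
61·t² + 366·t + 466 = 0  ⇒  m = (-183)² − 61·466 = 5063
m = 5063 > 0,  v_rel·d = -183 < 0  ⇒  outside

inside=no margin=5063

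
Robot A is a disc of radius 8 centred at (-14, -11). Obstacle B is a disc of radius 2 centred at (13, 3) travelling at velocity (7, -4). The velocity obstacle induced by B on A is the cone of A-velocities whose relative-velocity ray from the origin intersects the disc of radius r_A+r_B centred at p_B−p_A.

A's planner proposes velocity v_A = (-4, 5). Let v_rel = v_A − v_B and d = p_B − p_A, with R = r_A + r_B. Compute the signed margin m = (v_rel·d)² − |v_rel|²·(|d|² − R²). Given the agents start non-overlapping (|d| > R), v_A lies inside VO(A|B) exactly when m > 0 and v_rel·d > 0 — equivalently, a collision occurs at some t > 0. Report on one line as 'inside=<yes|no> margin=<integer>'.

d = (27, 14),  |d|² = 925;  R = 8+2 = 10,  c = 925−10² = 825
v_rel = (-11, 9),  |v_rel|² = 202;  v_rel·d = (-11)·(27) + (9)·(14) = -171
202·t² + 342·t + 825 = 0  ⇒  m = (-171)² − 202·825 = -137409
m = -137409 < 0,  v_rel·d = -171 < 0  ⇒  outside

inside=no margin=-137409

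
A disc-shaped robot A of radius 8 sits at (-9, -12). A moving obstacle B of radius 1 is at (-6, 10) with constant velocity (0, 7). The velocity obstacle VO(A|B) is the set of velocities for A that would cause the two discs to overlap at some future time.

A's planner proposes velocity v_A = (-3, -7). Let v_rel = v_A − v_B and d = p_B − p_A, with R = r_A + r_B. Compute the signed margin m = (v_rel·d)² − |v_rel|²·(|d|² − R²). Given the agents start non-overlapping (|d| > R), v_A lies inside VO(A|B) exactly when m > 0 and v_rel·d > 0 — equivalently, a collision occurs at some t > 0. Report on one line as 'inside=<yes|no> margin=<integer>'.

d = (3, 22),  |d|² = 493;  R = 8+1 = 9,  c = 493−9² = 412
v_rel = (-3, -14),  |v_rel|² = 205;  v_rel·d = (-3)·(3) + (-14)·(22) = -317
205·t² + 634·t + 412 = 0  ⇒  m = (-317)² − 205·412 = 16029
m = 16029 > 0,  v_rel·d = -317 < 0  ⇒  outside

inside=no margin=16029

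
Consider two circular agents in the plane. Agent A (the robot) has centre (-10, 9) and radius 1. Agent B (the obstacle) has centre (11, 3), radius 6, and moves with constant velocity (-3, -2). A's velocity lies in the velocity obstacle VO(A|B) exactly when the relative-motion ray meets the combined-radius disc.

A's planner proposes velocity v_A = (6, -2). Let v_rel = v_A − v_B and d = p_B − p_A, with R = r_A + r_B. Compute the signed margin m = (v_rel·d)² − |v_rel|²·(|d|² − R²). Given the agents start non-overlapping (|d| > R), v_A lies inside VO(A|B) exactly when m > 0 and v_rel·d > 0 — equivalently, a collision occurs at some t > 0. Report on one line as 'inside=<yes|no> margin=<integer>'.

d = (21, -6),  |d|² = 477;  R = 1+6 = 7,  c = 477−7² = 428
v_rel = (9, 0),  |v_rel|² = 81;  v_rel·d = (9)·(21) + (0)·(-6) = 189
81·t² − 378·t + 428 = 0  ⇒  m = 189² − 81·428 = 1053
m = 1053 > 0,  v_rel·d = 189 > 0  ⇒  inside

inside=yes margin=1053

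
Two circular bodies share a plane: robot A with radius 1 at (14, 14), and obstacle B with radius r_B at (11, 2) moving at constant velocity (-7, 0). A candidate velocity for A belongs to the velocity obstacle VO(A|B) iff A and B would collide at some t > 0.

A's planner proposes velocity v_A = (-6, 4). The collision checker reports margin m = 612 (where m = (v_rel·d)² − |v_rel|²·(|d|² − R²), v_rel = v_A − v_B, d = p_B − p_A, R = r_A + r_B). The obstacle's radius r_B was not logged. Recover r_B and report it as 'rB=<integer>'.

m = 612
d = (-3, -12);  v_rel = (1, 4),  |v_rel|² = 17
v_rel×d = (1)·(-12) − (4)·(-3) = 0
since m = R²·17 − 0²:  R² = (0 + 612) / 17 = 36
R = √36 = 6  ⇒  r_B = 6 − 1 = 5

rB=5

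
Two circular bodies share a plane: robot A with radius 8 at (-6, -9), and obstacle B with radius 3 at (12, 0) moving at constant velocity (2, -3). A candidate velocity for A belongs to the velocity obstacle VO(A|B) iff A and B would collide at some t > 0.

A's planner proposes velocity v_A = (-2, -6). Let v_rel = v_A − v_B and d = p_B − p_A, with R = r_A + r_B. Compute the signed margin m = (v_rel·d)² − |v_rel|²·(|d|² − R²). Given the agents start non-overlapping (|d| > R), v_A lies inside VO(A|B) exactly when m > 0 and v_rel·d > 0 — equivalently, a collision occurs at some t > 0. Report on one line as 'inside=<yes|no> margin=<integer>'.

d = (18, 9),  |d|² = 405;  R = 8+3 = 11,  c = 405−11² = 284
v_rel = (-4, -3),  |v_rel|² = 25;  v_rel·d = (-4)·(18) + (-3)·(9) = -99
25·t² + 198·t + 284 = 0  ⇒  m = (-99)² − 25·284 = 2701
m = 2701 > 0,  v_rel·d = -99 < 0  ⇒  outside

inside=no margin=2701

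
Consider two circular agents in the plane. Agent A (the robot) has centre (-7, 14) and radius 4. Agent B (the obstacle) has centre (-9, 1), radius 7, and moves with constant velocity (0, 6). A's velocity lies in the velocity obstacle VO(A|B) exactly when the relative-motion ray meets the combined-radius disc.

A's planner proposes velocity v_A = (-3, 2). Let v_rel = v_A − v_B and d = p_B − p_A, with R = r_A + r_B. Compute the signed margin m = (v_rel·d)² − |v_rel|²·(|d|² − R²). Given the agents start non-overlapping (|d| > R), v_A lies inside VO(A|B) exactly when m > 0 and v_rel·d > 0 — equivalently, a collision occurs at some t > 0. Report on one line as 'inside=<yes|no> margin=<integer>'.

d = (-2, -13),  |d|² = 173;  R = 4+7 = 11,  c = 173−11² = 52
v_rel = (-3, -4),  |v_rel|² = 25;  v_rel·d = (-3)·(-2) + (-4)·(-13) = 58
25·t² − 116·t + 52 = 0  ⇒  m = 58² − 25·52 = 2064
m = 2064 > 0,  v_rel·d = 58 > 0  ⇒  inside

inside=yes margin=2064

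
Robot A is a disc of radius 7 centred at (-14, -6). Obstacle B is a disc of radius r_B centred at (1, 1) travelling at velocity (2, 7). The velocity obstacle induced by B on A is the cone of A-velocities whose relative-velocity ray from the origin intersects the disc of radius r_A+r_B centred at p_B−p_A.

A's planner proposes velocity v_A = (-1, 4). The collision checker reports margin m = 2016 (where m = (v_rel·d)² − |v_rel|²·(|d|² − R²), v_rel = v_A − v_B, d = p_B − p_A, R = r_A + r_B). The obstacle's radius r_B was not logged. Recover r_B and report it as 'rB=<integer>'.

m = 2016
d = (15, 7);  v_rel = (-3, -3),  |v_rel|² = 18
v_rel×d = (-3)·(7) − (-3)·(15) = 24
since m = R²·18 − 24²:  R² = (576 + 2016) / 18 = 144
R = √144 = 12  ⇒  r_B = 12 − 7 = 5

rB=5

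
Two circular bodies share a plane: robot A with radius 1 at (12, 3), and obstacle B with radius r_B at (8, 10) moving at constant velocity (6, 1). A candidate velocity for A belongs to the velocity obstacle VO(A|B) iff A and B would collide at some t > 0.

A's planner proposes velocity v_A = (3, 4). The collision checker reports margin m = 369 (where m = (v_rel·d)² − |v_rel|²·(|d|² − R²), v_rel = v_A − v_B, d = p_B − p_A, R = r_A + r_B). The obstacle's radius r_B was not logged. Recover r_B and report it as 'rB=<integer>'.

m = 369
d = (-4, 7);  v_rel = (-3, 3),  |v_rel|² = 18
v_rel×d = (-3)·(7) − (3)·(-4) = -9
since m = R²·18 − (-9)²:  R² = (81 + 369) / 18 = 25
R = √25 = 5  ⇒  r_B = 5 − 1 = 4

rB=4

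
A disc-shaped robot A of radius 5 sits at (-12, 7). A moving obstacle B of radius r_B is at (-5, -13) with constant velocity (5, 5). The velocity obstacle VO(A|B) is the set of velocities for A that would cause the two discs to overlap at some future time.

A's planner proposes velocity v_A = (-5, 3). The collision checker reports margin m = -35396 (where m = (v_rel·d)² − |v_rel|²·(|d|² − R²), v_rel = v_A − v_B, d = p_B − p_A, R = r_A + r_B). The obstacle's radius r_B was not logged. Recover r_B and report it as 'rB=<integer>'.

m = -35396
d = (7, -20);  v_rel = (-10, -2),  |v_rel|² = 104
v_rel×d = (-10)·(-20) − (-2)·(7) = 214
since m = R²·104 − 214²:  R² = (45796 + -35396) / 104 = 100
R = √100 = 10  ⇒  r_B = 10 − 5 = 5

rB=5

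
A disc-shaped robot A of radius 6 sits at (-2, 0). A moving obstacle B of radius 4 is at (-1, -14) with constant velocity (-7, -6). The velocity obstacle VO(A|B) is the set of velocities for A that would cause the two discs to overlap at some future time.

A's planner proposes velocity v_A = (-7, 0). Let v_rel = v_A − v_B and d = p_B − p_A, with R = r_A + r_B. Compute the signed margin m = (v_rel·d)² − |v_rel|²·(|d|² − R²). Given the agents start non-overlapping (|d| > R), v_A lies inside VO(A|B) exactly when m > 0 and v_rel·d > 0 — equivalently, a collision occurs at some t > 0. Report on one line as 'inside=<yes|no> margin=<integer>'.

d = (1, -14),  |d|² = 197;  R = 6+4 = 10,  c = 197−10² = 97
v_rel = (0, 6),  |v_rel|² = 36;  v_rel·d = (0)·(1) + (6)·(-14) = -84
36·t² + 168·t + 97 = 0  ⇒  m = (-84)² − 36·97 = 3564
m = 3564 > 0,  v_rel·d = -84 < 0  ⇒  outside

inside=no margin=3564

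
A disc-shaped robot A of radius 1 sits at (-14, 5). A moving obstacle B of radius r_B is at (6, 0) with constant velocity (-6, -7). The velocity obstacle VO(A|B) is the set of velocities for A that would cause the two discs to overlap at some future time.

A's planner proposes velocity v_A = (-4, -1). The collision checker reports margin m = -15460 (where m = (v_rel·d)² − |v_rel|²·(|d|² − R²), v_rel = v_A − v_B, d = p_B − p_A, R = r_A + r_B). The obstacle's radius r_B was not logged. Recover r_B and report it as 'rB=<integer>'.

m = -15460
d = (20, -5);  v_rel = (2, 6),  |v_rel|² = 40
v_rel×d = (2)·(-5) − (6)·(20) = -130
since m = R²·40 − (-130)²:  R² = (16900 + -15460) / 40 = 36
R = √36 = 6  ⇒  r_B = 6 − 1 = 5

rB=5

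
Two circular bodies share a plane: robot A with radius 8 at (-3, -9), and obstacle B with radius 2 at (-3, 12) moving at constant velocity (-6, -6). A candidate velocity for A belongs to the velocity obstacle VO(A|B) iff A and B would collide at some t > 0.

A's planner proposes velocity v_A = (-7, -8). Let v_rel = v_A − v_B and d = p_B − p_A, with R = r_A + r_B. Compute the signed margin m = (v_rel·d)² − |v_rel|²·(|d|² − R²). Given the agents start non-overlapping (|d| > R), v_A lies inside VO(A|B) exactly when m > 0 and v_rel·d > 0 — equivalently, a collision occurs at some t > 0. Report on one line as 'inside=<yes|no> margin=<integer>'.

d = (0, 21),  |d|² = 441;  R = 8+2 = 10,  c = 441−10² = 341
v_rel = (-1, -2),  |v_rel|² = 5;  v_rel·d = (-1)·(0) + (-2)·(21) = -42
5·t² + 84·t + 341 = 0  ⇒  m = (-42)² − 5·341 = 59
m = 59 > 0,  v_rel·d = -42 < 0  ⇒  outside

inside=no margin=59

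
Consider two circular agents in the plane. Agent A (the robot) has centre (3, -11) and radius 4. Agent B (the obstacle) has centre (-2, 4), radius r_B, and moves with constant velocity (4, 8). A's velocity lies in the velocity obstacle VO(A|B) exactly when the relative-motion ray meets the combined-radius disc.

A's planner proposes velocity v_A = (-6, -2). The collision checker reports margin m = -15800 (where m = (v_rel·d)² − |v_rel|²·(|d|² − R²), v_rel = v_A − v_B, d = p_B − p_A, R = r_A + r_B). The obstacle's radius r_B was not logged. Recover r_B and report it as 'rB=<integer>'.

m = -15800
d = (-5, 15);  v_rel = (-10, -10),  |v_rel|² = 200
v_rel×d = (-10)·(15) − (-10)·(-5) = -200
since m = R²·200 − (-200)²:  R² = (40000 + -15800) / 200 = 121
R = √121 = 11  ⇒  r_B = 11 − 4 = 7

rB=7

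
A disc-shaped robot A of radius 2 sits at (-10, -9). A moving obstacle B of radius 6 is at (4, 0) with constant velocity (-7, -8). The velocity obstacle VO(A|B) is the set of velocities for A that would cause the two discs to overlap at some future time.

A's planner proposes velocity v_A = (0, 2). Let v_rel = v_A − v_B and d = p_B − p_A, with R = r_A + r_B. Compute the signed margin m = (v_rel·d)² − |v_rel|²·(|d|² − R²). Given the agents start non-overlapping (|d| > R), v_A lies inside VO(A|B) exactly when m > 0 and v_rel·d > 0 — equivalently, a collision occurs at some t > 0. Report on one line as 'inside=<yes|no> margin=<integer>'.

d = (14, 9),  |d|² = 277;  R = 2+6 = 8,  c = 277−8² = 213
v_rel = (7, 10),  |v_rel|² = 149;  v_rel·d = (7)·(14) + (10)·(9) = 188
149·t² − 376·t + 213 = 0  ⇒  m = 188² − 149·213 = 3607
m = 3607 > 0,  v_rel·d = 188 > 0  ⇒  inside

inside=yes margin=3607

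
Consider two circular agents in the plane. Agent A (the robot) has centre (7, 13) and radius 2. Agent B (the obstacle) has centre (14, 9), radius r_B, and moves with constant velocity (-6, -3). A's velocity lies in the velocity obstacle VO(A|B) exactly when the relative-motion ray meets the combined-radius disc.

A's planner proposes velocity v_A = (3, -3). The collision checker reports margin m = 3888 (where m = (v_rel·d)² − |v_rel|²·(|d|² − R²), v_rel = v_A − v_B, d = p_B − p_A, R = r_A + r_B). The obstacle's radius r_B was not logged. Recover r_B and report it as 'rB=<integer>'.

m = 3888
d = (7, -4);  v_rel = (9, 0),  |v_rel|² = 81
v_rel×d = (9)·(-4) − (0)·(7) = -36
since m = R²·81 − (-36)²:  R² = (1296 + 3888) / 81 = 64
R = √64 = 8  ⇒  r_B = 8 − 2 = 6

rB=6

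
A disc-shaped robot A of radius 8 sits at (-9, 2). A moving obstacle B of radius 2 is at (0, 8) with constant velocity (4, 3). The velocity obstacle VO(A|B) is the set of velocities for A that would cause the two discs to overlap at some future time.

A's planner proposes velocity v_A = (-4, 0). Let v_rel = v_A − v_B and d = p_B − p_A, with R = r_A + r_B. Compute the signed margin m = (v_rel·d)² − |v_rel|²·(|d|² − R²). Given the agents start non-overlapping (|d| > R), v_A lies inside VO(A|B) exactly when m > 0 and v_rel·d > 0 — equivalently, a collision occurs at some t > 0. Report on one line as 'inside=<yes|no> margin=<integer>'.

d = (9, 6),  |d|² = 117;  R = 8+2 = 10,  c = 117−10² = 17
v_rel = (-8, -3),  |v_rel|² = 73;  v_rel·d = (-8)·(9) + (-3)·(6) = -90
73·t² + 180·t + 17 = 0  ⇒  m = (-90)² − 73·17 = 6859
m = 6859 > 0,  v_rel·d = -90 < 0  ⇒  outside

inside=no margin=6859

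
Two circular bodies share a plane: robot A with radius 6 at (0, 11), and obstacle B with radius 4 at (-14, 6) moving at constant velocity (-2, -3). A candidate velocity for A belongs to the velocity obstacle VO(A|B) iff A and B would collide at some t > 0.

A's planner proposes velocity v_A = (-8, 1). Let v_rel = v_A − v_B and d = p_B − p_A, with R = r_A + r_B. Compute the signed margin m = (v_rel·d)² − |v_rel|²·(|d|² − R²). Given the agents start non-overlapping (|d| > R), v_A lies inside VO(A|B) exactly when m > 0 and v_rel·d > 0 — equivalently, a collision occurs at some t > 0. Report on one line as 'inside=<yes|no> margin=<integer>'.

d = (-14, -5),  |d|² = 221;  R = 6+4 = 10,  c = 221−10² = 121
v_rel = (-6, 4),  |v_rel|² = 52;  v_rel·d = (-6)·(-14) + (4)·(-5) = 64
52·t² − 128·t + 121 = 0  ⇒  m = 64² − 52·121 = -2196
m = -2196 < 0,  v_rel·d = 64 > 0  ⇒  outside

inside=no margin=-2196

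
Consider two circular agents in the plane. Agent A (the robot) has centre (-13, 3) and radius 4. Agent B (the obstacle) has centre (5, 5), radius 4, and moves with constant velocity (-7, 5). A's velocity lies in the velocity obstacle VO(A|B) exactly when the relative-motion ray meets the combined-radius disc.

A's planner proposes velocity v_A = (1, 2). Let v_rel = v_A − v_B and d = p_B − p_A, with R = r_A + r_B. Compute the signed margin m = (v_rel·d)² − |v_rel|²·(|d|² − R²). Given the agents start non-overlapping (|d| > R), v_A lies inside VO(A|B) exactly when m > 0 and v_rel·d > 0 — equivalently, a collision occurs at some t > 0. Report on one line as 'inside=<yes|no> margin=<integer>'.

d = (18, 2),  |d|² = 328;  R = 4+4 = 8,  c = 328−8² = 264
v_rel = (8, -3),  |v_rel|² = 73;  v_rel·d = (8)·(18) + (-3)·(2) = 138
73·t² − 276·t + 264 = 0  ⇒  m = 138² − 73·264 = -228
m = -228 < 0,  v_rel·d = 138 > 0  ⇒  outside

inside=no margin=-228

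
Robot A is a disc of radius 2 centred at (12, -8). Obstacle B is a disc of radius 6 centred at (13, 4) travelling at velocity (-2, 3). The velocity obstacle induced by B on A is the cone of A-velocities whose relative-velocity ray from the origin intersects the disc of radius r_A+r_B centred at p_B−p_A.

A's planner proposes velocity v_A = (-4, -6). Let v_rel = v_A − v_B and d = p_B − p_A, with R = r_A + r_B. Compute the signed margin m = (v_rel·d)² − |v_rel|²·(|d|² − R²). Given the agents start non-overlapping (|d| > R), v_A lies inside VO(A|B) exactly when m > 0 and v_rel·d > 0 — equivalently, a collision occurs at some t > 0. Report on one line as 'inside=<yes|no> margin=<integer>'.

d = (1, 12),  |d|² = 145;  R = 2+6 = 8,  c = 145−8² = 81
v_rel = (-2, -9),  |v_rel|² = 85;  v_rel·d = (-2)·(1) + (-9)·(12) = -110
85·t² + 220·t + 81 = 0  ⇒  m = (-110)² − 85·81 = 5215
m = 5215 > 0,  v_rel·d = -110 < 0  ⇒  outside

inside=no margin=5215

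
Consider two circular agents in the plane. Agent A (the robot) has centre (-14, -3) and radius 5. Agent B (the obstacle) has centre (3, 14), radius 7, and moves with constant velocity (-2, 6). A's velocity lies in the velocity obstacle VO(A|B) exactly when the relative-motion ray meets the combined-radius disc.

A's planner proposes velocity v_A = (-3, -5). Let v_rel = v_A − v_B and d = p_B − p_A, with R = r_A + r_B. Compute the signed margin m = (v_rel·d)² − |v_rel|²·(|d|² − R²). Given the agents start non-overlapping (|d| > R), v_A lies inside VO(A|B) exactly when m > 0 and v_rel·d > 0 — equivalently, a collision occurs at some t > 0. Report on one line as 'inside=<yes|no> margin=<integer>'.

d = (17, 17),  |d|² = 578;  R = 5+7 = 12,  c = 578−12² = 434
v_rel = (-1, -11),  |v_rel|² = 122;  v_rel·d = (-1)·(17) + (-11)·(17) = -204
122·t² + 408·t + 434 = 0  ⇒  m = (-204)² − 122·434 = -11332
m = -11332 < 0,  v_rel·d = -204 < 0  ⇒  outside

inside=no margin=-11332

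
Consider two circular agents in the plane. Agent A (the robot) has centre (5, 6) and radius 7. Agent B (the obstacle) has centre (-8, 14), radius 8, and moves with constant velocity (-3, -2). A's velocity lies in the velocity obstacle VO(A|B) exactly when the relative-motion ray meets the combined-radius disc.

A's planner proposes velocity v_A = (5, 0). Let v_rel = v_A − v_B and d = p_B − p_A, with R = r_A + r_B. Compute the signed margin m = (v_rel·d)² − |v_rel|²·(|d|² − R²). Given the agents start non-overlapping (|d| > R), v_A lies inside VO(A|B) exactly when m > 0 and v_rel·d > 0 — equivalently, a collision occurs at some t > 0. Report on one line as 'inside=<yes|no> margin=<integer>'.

d = (-13, 8),  |d|² = 233;  R = 7+8 = 15,  c = 233−15² = 8
v_rel = (8, 2),  |v_rel|² = 68;  v_rel·d = (8)·(-13) + (2)·(8) = -88
68·t² + 176·t + 8 = 0  ⇒  m = (-88)² − 68·8 = 7200
m = 7200 > 0,  v_rel·d = -88 < 0  ⇒  outside

inside=no margin=7200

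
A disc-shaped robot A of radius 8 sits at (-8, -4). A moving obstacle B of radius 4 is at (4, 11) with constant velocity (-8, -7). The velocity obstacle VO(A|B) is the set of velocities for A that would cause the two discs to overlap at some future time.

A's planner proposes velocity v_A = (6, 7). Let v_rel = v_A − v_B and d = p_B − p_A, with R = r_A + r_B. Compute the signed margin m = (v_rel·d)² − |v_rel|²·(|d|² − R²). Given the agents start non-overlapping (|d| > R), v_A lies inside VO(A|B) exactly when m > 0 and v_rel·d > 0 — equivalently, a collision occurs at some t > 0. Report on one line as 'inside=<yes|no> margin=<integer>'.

d = (12, 15),  |d|² = 369;  R = 8+4 = 12,  c = 369−12² = 225
v_rel = (14, 14),  |v_rel|² = 392;  v_rel·d = (14)·(12) + (14)·(15) = 378
392·t² − 756·t + 225 = 0  ⇒  m = 378² − 392·225 = 54684
m = 54684 > 0,  v_rel·d = 378 > 0  ⇒  inside

inside=yes margin=54684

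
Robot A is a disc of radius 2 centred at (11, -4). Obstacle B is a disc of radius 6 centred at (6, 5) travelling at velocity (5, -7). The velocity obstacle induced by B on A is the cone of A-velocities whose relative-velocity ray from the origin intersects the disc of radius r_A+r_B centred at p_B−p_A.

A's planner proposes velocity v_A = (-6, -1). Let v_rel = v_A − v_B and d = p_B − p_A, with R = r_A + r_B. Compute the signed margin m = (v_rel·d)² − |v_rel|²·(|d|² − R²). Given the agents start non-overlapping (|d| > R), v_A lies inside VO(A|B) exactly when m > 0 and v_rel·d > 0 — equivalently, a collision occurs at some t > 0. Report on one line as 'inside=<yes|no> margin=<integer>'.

d = (-5, 9),  |d|² = 106;  R = 2+6 = 8,  c = 106−8² = 42
v_rel = (-11, 6),  |v_rel|² = 157;  v_rel·d = (-11)·(-5) + (6)·(9) = 109
157·t² − 218·t + 42 = 0  ⇒  m = 109² − 157·42 = 5287
m = 5287 > 0,  v_rel·d = 109 > 0  ⇒  inside

inside=yes margin=5287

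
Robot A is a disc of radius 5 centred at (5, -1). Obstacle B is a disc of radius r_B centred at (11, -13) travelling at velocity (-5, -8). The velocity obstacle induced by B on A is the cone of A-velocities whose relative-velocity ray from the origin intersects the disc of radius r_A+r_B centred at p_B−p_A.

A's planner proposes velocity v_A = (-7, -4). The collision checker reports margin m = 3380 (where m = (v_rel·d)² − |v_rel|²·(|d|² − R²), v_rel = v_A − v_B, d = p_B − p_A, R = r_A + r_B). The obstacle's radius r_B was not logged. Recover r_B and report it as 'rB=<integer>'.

m = 3380
d = (6, -12);  v_rel = (-2, 4),  |v_rel|² = 20
v_rel×d = (-2)·(-12) − (4)·(6) = 0
since m = R²·20 − 0²:  R² = (0 + 3380) / 20 = 169
R = √169 = 13  ⇒  r_B = 13 − 5 = 8

rB=8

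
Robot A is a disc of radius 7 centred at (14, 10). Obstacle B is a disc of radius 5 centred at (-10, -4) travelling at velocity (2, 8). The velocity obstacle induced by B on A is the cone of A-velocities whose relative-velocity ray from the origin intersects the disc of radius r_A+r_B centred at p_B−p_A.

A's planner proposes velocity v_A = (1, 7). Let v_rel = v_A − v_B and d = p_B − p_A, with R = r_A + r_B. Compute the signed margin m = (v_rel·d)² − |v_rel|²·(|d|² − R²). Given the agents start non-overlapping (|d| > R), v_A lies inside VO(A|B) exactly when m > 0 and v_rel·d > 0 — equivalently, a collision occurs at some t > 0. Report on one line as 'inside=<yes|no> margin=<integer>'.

d = (-24, -14),  |d|² = 772;  R = 7+5 = 12,  c = 772−12² = 628
v_rel = (-1, -1),  |v_rel|² = 2;  v_rel·d = (-1)·(-24) + (-1)·(-14) = 38
2·t² − 76·t + 628 = 0  ⇒  m = 38² − 2·628 = 188
m = 188 > 0,  v_rel·d = 38 > 0  ⇒  inside

inside=yes margin=188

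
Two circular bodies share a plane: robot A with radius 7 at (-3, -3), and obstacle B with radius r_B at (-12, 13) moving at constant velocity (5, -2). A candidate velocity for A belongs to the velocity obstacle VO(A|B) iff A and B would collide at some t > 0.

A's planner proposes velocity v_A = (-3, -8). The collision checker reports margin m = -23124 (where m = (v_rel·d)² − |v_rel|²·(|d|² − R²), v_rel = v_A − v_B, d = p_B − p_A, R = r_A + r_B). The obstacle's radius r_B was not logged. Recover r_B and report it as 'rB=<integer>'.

m = -23124
d = (-9, 16);  v_rel = (-8, -6),  |v_rel|² = 100
v_rel×d = (-8)·(16) − (-6)·(-9) = -182
since m = R²·100 − (-182)²:  R² = (33124 + -23124) / 100 = 100
R = √100 = 10  ⇒  r_B = 10 − 7 = 3

rB=3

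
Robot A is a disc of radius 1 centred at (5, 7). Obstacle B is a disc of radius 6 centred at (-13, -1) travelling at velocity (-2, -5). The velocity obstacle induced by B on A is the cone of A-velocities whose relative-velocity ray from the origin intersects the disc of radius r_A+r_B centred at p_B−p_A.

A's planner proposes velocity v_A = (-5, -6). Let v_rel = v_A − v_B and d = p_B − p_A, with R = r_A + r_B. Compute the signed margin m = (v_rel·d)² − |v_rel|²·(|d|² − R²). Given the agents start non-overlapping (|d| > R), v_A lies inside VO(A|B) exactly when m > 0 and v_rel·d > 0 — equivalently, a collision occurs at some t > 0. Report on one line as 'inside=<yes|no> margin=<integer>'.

d = (-18, -8),  |d|² = 388;  R = 1+6 = 7,  c = 388−7² = 339
v_rel = (-3, -1),  |v_rel|² = 10;  v_rel·d = (-3)·(-18) + (-1)·(-8) = 62
10·t² − 124·t + 339 = 0  ⇒  m = 62² − 10·339 = 454
m = 454 > 0,  v_rel·d = 62 > 0  ⇒  inside

inside=yes margin=454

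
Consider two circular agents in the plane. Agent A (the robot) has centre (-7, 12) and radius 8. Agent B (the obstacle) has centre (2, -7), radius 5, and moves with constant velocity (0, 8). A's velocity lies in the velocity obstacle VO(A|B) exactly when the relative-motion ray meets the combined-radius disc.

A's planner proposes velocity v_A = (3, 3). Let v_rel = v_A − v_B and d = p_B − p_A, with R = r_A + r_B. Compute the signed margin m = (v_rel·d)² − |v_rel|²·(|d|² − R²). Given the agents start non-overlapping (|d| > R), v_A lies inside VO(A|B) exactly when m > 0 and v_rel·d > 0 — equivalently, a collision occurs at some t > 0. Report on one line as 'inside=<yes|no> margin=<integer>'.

d = (9, -19),  |d|² = 442;  R = 8+5 = 13,  c = 442−13² = 273
v_rel = (3, -5),  |v_rel|² = 34;  v_rel·d = (3)·(9) + (-5)·(-19) = 122
34·t² − 244·t + 273 = 0  ⇒  m = 122² − 34·273 = 5602
m = 5602 > 0,  v_rel·d = 122 > 0  ⇒  inside

inside=yes margin=5602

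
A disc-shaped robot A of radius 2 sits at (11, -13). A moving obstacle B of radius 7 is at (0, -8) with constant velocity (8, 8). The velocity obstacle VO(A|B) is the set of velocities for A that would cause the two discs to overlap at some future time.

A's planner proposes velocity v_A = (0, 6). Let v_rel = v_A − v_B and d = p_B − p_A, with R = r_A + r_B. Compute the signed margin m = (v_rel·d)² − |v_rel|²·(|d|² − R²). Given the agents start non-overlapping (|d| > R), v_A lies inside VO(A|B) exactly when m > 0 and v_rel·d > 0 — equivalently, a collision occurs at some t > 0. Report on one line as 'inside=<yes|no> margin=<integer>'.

d = (-11, 5),  |d|² = 146;  R = 2+7 = 9,  c = 146−9² = 65
v_rel = (-8, -2),  |v_rel|² = 68;  v_rel·d = (-8)·(-11) + (-2)·(5) = 78
68·t² − 156·t + 65 = 0  ⇒  m = 78² − 68·65 = 1664
m = 1664 > 0,  v_rel·d = 78 > 0  ⇒  inside

inside=yes margin=1664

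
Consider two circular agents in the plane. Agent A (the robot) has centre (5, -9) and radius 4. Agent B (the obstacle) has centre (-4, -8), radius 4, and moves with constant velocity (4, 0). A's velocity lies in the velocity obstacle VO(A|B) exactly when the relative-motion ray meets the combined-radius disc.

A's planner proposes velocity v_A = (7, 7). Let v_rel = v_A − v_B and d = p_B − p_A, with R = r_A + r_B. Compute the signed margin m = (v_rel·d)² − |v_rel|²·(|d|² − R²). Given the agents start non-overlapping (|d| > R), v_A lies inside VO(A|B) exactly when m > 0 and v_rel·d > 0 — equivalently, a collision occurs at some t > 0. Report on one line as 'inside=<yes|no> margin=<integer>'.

d = (-9, 1),  |d|² = 82;  R = 4+4 = 8,  c = 82−8² = 18
v_rel = (3, 7),  |v_rel|² = 58;  v_rel·d = (3)·(-9) + (7)·(1) = -20
58·t² + 40·t + 18 = 0  ⇒  m = (-20)² − 58·18 = -644
m = -644 < 0,  v_rel·d = -20 < 0  ⇒  outside

inside=no margin=-644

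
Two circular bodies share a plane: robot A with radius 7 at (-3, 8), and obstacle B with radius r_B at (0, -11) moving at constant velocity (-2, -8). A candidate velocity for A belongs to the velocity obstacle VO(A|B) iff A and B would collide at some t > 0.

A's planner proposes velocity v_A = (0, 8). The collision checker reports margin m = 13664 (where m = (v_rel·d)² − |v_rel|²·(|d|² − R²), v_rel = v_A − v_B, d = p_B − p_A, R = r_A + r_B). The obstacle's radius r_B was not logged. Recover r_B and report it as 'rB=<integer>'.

m = 13664
d = (3, -19);  v_rel = (2, 16),  |v_rel|² = 260
v_rel×d = (2)·(-19) − (16)·(3) = -86
since m = R²·260 − (-86)²:  R² = (7396 + 13664) / 260 = 81
R = √81 = 9  ⇒  r_B = 9 − 7 = 2

rB=2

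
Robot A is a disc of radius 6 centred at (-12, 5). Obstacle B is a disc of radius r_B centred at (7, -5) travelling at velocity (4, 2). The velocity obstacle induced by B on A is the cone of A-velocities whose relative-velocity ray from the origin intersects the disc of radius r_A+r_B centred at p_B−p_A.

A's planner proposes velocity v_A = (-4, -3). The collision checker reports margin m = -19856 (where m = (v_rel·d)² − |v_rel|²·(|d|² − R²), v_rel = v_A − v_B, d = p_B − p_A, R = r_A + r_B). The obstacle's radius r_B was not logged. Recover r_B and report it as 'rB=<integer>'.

m = -19856
d = (19, -10);  v_rel = (-8, -5),  |v_rel|² = 89
v_rel×d = (-8)·(-10) − (-5)·(19) = 175
since m = R²·89 − 175²:  R² = (30625 + -19856) / 89 = 121
R = √121 = 11  ⇒  r_B = 11 − 6 = 5

rB=5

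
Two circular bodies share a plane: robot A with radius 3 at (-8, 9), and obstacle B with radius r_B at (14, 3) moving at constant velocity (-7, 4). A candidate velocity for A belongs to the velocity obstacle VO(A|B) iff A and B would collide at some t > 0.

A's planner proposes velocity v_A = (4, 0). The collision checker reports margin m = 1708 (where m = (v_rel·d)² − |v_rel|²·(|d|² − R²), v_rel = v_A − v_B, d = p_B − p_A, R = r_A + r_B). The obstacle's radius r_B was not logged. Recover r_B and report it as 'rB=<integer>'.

m = 1708
d = (22, -6);  v_rel = (11, -4),  |v_rel|² = 137
v_rel×d = (11)·(-6) − (-4)·(22) = 22
since m = R²·137 − 22²:  R² = (484 + 1708) / 137 = 16
R = √16 = 4  ⇒  r_B = 4 − 3 = 1

rB=1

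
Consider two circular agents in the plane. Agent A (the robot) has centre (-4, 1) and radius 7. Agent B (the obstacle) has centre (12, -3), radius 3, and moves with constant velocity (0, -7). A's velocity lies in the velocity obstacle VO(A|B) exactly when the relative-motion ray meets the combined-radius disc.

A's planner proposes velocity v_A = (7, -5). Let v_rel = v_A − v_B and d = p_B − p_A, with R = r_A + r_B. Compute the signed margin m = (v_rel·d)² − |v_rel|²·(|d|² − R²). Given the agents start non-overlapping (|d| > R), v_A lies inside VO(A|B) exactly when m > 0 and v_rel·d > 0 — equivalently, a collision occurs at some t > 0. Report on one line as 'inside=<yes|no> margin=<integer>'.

d = (16, -4),  |d|² = 272;  R = 7+3 = 10,  c = 272−10² = 172
v_rel = (7, 2),  |v_rel|² = 53;  v_rel·d = (7)·(16) + (2)·(-4) = 104
53·t² − 208·t + 172 = 0  ⇒  m = 104² − 53·172 = 1700
m = 1700 > 0,  v_rel·d = 104 > 0  ⇒  inside

inside=yes margin=1700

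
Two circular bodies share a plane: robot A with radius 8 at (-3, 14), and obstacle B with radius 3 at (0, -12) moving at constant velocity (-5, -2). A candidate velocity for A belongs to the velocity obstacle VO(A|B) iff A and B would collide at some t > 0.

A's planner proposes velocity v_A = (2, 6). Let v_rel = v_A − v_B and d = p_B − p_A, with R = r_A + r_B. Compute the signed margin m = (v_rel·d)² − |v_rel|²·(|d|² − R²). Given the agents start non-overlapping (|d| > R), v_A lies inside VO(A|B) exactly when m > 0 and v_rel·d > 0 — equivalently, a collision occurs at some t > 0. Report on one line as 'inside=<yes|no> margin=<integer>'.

d = (3, -26),  |d|² = 685;  R = 8+3 = 11,  c = 685−11² = 564
v_rel = (7, 8),  |v_rel|² = 113;  v_rel·d = (7)·(3) + (8)·(-26) = -187
113·t² + 374·t + 564 = 0  ⇒  m = (-187)² − 113·564 = -28763
m = -28763 < 0,  v_rel·d = -187 < 0  ⇒  outside

inside=no margin=-28763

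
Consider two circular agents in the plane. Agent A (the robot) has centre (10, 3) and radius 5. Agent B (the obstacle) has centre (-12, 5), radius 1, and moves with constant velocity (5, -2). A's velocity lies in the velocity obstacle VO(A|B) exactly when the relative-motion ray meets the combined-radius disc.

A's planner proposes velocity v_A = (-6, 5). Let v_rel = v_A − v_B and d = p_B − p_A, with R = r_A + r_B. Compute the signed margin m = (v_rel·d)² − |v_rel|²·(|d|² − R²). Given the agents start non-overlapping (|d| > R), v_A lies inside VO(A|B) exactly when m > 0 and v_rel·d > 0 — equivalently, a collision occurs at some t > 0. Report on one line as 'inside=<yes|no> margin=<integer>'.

d = (-22, 2),  |d|² = 488;  R = 5+1 = 6,  c = 488−6² = 452
v_rel = (-11, 7),  |v_rel|² = 170;  v_rel·d = (-11)·(-22) + (7)·(2) = 256
170·t² − 512·t + 452 = 0  ⇒  m = 256² − 170·452 = -11304
m = -11304 < 0,  v_rel·d = 256 > 0  ⇒  outside

inside=no margin=-11304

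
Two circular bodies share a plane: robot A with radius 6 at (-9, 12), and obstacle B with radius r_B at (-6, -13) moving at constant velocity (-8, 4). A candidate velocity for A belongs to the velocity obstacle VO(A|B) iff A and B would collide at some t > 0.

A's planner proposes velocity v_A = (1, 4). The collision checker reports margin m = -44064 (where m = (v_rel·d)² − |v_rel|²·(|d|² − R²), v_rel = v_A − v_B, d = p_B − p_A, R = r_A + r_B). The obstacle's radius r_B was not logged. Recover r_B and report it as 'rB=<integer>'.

m = -44064
d = (3, -25);  v_rel = (9, 0),  |v_rel|² = 81
v_rel×d = (9)·(-25) − (0)·(3) = -225
since m = R²·81 − (-225)²:  R² = (50625 + -44064) / 81 = 81
R = √81 = 9  ⇒  r_B = 9 − 6 = 3

rB=3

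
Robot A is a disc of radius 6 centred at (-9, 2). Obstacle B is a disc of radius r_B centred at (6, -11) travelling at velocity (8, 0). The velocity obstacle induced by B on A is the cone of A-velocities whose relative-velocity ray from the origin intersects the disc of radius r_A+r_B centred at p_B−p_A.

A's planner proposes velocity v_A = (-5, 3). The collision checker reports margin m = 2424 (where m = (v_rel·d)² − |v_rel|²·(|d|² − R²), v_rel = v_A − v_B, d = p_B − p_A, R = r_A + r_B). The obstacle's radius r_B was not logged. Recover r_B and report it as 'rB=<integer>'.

m = 2424
d = (15, -13);  v_rel = (-13, 3),  |v_rel|² = 178
v_rel×d = (-13)·(-13) − (3)·(15) = 124
since m = R²·178 − 124²:  R² = (15376 + 2424) / 178 = 100
R = √100 = 10  ⇒  r_B = 10 − 6 = 4

rB=4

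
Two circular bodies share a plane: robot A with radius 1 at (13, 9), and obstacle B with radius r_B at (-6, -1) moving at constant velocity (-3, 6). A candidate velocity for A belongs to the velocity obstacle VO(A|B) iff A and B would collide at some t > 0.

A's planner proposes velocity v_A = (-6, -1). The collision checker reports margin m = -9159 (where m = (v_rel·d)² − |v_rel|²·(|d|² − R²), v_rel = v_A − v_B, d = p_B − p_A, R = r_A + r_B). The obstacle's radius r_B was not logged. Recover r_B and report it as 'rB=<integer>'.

m = -9159
d = (-19, -10);  v_rel = (-3, -7),  |v_rel|² = 58
v_rel×d = (-3)·(-10) − (-7)·(-19) = -103
since m = R²·58 − (-103)²:  R² = (10609 + -9159) / 58 = 25
R = √25 = 5  ⇒  r_B = 5 − 1 = 4

rB=4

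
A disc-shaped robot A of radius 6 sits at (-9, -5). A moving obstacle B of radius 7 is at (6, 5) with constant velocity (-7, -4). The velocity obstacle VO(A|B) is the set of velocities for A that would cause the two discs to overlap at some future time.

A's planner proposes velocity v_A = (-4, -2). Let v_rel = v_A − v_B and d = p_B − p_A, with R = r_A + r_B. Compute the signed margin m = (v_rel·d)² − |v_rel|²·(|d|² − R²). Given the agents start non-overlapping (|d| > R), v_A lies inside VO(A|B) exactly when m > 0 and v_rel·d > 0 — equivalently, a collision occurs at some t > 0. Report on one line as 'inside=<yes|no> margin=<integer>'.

d = (15, 10),  |d|² = 325;  R = 6+7 = 13,  c = 325−13² = 156
v_rel = (3, 2),  |v_rel|² = 13;  v_rel·d = (3)·(15) + (2)·(10) = 65
13·t² − 130·t + 156 = 0  ⇒  m = 65² − 13·156 = 2197
m = 2197 > 0,  v_rel·d = 65 > 0  ⇒  inside

inside=yes margin=2197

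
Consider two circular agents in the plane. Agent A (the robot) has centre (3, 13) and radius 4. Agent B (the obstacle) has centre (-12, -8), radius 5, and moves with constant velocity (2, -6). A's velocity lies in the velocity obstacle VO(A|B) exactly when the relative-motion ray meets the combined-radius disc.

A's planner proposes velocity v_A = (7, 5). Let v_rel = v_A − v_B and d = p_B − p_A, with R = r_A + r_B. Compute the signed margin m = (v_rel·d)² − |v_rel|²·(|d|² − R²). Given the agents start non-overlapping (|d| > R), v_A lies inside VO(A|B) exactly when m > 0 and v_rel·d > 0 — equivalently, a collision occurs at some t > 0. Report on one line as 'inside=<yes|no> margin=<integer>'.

d = (-15, -21),  |d|² = 666;  R = 4+5 = 9,  c = 666−9² = 585
v_rel = (5, 11),  |v_rel|² = 146;  v_rel·d = (5)·(-15) + (11)·(-21) = -306
146·t² + 612·t + 585 = 0  ⇒  m = (-306)² − 146·585 = 8226
m = 8226 > 0,  v_rel·d = -306 < 0  ⇒  outside

inside=no margin=8226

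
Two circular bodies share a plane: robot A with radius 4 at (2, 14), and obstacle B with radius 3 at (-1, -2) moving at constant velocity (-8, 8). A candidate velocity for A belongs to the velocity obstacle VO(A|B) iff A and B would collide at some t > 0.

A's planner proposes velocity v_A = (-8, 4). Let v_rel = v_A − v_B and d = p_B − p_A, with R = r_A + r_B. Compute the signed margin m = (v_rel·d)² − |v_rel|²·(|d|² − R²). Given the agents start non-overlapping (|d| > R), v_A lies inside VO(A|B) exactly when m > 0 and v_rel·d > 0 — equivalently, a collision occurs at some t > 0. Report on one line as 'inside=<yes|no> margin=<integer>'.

d = (-3, -16),  |d|² = 265;  R = 4+3 = 7,  c = 265−7² = 216
v_rel = (0, -4),  |v_rel|² = 16;  v_rel·d = (0)·(-3) + (-4)·(-16) = 64
16·t² − 128·t + 216 = 0  ⇒  m = 64² − 16·216 = 640
m = 640 > 0,  v_rel·d = 64 > 0  ⇒  inside

inside=yes margin=640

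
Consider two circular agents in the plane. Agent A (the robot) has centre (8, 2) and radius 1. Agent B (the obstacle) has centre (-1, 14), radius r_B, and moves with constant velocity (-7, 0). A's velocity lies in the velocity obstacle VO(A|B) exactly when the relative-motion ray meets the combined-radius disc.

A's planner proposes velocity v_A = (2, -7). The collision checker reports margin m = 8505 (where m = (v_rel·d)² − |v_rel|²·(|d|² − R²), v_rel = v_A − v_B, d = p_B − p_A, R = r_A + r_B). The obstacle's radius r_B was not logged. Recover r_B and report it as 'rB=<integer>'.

m = 8505
d = (-9, 12);  v_rel = (9, -7),  |v_rel|² = 130
v_rel×d = (9)·(12) − (-7)·(-9) = 45
since m = R²·130 − 45²:  R² = (2025 + 8505) / 130 = 81
R = √81 = 9  ⇒  r_B = 9 − 1 = 8

rB=8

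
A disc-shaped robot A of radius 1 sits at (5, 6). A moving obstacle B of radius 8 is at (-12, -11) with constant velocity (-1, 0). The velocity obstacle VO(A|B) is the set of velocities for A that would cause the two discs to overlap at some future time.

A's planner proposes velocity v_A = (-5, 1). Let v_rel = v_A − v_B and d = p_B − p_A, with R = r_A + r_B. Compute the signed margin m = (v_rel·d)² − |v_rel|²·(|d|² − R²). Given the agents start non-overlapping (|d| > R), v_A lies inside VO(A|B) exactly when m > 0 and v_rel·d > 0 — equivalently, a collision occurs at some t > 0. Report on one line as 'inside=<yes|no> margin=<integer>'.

d = (-17, -17),  |d|² = 578;  R = 1+8 = 9,  c = 578−9² = 497
v_rel = (-4, 1),  |v_rel|² = 17;  v_rel·d = (-4)·(-17) + (1)·(-17) = 51
17·t² − 102·t + 497 = 0  ⇒  m = 51² − 17·497 = -5848
m = -5848 < 0,  v_rel·d = 51 > 0  ⇒  outside

inside=no margin=-5848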